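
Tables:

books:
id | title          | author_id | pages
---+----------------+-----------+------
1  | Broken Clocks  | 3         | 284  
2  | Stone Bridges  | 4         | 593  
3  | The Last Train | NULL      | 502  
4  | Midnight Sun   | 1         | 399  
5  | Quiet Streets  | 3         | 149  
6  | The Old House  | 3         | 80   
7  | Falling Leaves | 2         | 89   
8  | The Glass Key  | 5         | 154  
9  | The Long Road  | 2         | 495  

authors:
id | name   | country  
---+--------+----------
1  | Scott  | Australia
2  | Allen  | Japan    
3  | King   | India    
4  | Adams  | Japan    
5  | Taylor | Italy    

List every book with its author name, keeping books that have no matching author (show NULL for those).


LEFT JOIN keeps every row from books (the left table); where author_id has no match in authors, the author columns become NULL. Walk through each book:
  - book 1 (Broken Clocks): author_id=3 -> matches King
  - book 2 (Stone Bridges): author_id=4 -> matches Adams
  - book 3 (The Last Train): author_id=NULL, no match -> kept with NULL
  - book 4 (Midnight Sun): author_id=1 -> matches Scott
  - book 5 (Quiet Streets): author_id=3 -> matches King
  - book 6 (The Old House): author_id=3 -> matches King
  - book 7 (Falling Leaves): author_id=2 -> matches Allen
  - book 8 (The Glass Key): author_id=5 -> matches Taylor
  - book 9 (The Long Road): author_id=2 -> matches Allen
All 9 rows appear; 1 has NULL author.

SQL:
SELECT a.title, b.name AS author
FROM books a
LEFT JOIN authors b ON a.author_id = b.id

Result:
title          | author
---------------+-------
Broken Clocks  | King  
Stone Bridges  | Adams 
The Last Train | NULL  
Midnight Sun   | Scott 
Quiet Streets  | King  
The Old House  | King  
Falling Leaves | Allen 
The Glass Key  | Taylor
The Long Road  | Allen 


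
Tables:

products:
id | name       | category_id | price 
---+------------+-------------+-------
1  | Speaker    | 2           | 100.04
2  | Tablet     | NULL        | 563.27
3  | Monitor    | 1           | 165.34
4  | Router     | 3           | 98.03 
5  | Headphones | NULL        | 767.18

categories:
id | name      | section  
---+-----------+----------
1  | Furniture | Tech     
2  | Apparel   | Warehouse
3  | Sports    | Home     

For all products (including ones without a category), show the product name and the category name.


LEFT JOIN keeps every row from products (the left table); where category_id has no match in categories, the category columns become NULL. Walk through each product:
  - product 1 (Speaker): category_id=2 -> matches Apparel
  - product 2 (Tablet): category_id=NULL, no match -> kept with NULL
  - product 3 (Monitor): category_id=1 -> matches Furniture
  - product 4 (Router): category_id=3 -> matches Sports
  - product 5 (Headphones): category_id=NULL, no match -> kept with NULL
All 5 rows appear; 2 have NULL category.

SQL:
SELECT a.name, b.name AS category
FROM products a
LEFT JOIN categories b ON a.category_id = b.id

Result:
name       | category 
-----------+----------
Speaker    | Apparel  
Tablet     | NULL     
Monitor    | Furniture
Router     | Sports   
Headphones | NULL     


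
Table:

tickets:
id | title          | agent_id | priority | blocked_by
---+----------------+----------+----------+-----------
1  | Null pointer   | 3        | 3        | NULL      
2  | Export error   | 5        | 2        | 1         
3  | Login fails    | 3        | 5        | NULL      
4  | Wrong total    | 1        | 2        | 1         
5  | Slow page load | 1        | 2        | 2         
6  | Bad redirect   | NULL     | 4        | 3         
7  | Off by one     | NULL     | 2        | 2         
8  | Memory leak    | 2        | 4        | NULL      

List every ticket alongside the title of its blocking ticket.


This is a self-join: tickets is joined to a second copy of itself, matching each row's blocked_by to another row's id. Use LEFT JOIN so rows with blocked_by=NULL are kept.
  - ticket 1 (Null pointer): blocked_by=NULL -> NULL
  - ticket 2 (Export error): blocked_by=1 -> Null pointer
  - ticket 3 (Login fails): blocked_by=NULL -> NULL
  - ticket 4 (Wrong total): blocked_by=1 -> Null pointer
  - ticket 5 (Slow page load): blocked_by=2 -> Export error
  - ticket 6 (Bad redirect): blocked_by=3 -> Login fails
  - ticket 7 (Off by one): blocked_by=2 -> Export error
  - ticket 8 (Memory leak): blocked_by=NULL -> NULL

SQL:
SELECT a.title AS item, b.title AS blocked_by
FROM tickets a
LEFT JOIN tickets b ON a.blocked_by = b.id

Result:
item           | blocked_by  
---------------+-------------
Null pointer   | NULL        
Export error   | Null pointer
Login fails    | NULL        
Wrong total    | Null pointer
Slow page load | Export error
Bad redirect   | Login fails 
Off by one     | Export error
Memory leak    | NULL        


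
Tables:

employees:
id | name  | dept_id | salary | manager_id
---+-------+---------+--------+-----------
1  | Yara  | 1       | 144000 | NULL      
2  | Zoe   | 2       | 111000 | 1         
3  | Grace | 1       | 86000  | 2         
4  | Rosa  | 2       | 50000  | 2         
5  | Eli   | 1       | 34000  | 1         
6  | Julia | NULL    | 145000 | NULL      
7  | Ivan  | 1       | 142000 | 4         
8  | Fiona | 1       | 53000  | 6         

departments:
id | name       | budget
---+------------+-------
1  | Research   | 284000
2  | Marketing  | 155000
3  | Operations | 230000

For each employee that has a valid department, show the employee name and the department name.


INNER JOIN keeps only employees rows whose dept_id matches an id in departments. Walk through each employee:
  - employee 1 (Yara): dept_id=1 -> matches Research
  - employee 2 (Zoe): dept_id=2 -> matches Marketing
  - employee 3 (Grace): dept_id=1 -> matches Research
  - employee 4 (Rosa): dept_id=2 -> matches Marketing
  - employee 5 (Eli): dept_id=1 -> matches Research
  - employee 6 (Julia): dept_id=NULL, no match -> dropped
  - employee 7 (Ivan): dept_id=1 -> matches Research
  - employee 8 (Fiona): dept_id=1 -> matches Research
So 1 of 8 rows is dropped.

SQL:
SELECT a.name, b.name AS department
FROM employees a
INNER JOIN departments b ON a.dept_id = b.id

Result:
name  | department
------+-----------
Yara  | Research  
Zoe   | Marketing 
Grace | Research  
Rosa  | Marketing 
Eli   | Research  
Ivan  | Research  
Fiona | Research  


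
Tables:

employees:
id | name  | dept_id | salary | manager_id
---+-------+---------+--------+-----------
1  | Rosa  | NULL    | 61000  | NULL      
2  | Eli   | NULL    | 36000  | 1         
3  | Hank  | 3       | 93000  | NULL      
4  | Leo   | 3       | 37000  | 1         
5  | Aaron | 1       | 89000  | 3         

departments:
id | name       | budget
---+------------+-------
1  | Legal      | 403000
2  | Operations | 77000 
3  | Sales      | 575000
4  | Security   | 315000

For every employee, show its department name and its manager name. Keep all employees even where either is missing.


Two LEFT JOINs from the same base table employees: one to departments via dept_id, one to employees itself via manager_id. Both are LEFT so every employee is preserved.
Match against departments:
  - employee 1 (Rosa): dept_id=NULL, no match -> kept with NULL
  - employee 2 (Eli): dept_id=NULL, no match -> kept with NULL
  - employee 3 (Hank): dept_id=3 -> matches Sales
  - employee 4 (Leo): dept_id=3 -> matches Sales
  - employee 5 (Aaron): dept_id=1 -> matches Legal
Match against employees (self):
  - employee 1 (Rosa): manager_id=NULL -> NULL
  - employee 2 (Eli): manager_id=1 -> Rosa
  - employee 3 (Hank): manager_id=NULL -> NULL
  - employee 4 (Leo): manager_id=1 -> Rosa
  - employee 5 (Aaron): manager_id=3 -> Hank

SQL:
SELECT a.name, b.name AS department, c.name AS manager
FROM employees a
LEFT JOIN departments b ON a.dept_id = b.id
LEFT JOIN employees c ON a.manager_id = c.id

Result:
name  | department | manager
------+------------+--------
Rosa  | NULL       | NULL   
Eli   | NULL       | Rosa   
Hank  | Sales      | NULL   
Leo   | Sales      | Rosa   
Aaron | Legal      | Hank   


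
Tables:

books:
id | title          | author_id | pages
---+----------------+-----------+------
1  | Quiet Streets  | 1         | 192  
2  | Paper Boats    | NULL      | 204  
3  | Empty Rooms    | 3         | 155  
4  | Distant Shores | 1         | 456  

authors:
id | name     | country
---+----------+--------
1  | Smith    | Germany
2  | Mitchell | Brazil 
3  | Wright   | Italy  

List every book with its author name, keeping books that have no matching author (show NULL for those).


LEFT JOIN keeps every row from books (the left table); where author_id has no match in authors, the author columns become NULL. Walk through each book:
  - book 1 (Quiet Streets): author_id=1 -> matches Smith
  - book 2 (Paper Boats): author_id=NULL, no match -> kept with NULL
  - book 3 (Empty Rooms): author_id=3 -> matches Wright
  - book 4 (Distant Shores): author_id=1 -> matches Smith
All 4 rows appear; 1 has NULL author.

SQL:
SELECT a.title, b.name AS author
FROM books a
LEFT JOIN authors b ON a.author_id = b.id

Result:
title          | author
---------------+-------
Quiet Streets  | Smith 
Paper Boats    | NULL  
Empty Rooms    | Wright
Distant Shores | Smith 


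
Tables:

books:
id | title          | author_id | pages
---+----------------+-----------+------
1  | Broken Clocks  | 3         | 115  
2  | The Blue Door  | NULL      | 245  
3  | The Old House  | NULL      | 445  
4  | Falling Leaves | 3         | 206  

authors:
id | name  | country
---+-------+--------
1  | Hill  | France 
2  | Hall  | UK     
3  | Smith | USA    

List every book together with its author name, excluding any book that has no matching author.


INNER JOIN keeps only books rows whose author_id matches an id in authors. Walk through each book:
  - book 1 (Broken Clocks): author_id=3 -> matches Smith
  - book 2 (The Blue Door): author_id=NULL, no match -> dropped
  - book 3 (The Old House): author_id=NULL, no match -> dropped
  - book 4 (Falling Leaves): author_id=3 -> matches Smith
So 2 of 4 rows are dropped.

SQL:
SELECT a.title, b.name AS author
FROM books a
INNER JOIN authors b ON a.author_id = b.id

Result:
title          | author
---------------+-------
Broken Clocks  | Smith 
Falling Leaves | Smith 


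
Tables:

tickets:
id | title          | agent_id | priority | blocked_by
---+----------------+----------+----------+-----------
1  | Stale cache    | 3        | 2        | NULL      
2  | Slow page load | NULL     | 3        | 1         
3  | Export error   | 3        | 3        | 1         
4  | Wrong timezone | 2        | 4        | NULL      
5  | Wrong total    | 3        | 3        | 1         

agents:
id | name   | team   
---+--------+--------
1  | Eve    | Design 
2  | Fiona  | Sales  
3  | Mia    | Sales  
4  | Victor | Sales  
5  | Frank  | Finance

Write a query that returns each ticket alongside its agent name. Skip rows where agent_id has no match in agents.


INNER JOIN keeps only tickets rows whose agent_id matches an id in agents. Walk through each ticket:
  - ticket 1 (Stale cache): agent_id=3 -> matches Mia
  - ticket 2 (Slow page load): agent_id=NULL, no match -> dropped
  - ticket 3 (Export error): agent_id=3 -> matches Mia
  - ticket 4 (Wrong timezone): agent_id=2 -> matches Fiona
  - ticket 5 (Wrong total): agent_id=3 -> matches Mia
So 1 of 5 rows is dropped.

SQL:
SELECT a.title, b.name AS agent
FROM tickets a
INNER JOIN agents b ON a.agent_id = b.id

Result:
title          | agent
---------------+------
Stale cache    | Mia  
Export error   | Mia  
Wrong timezone | Fiona
Wrong total    | Mia  


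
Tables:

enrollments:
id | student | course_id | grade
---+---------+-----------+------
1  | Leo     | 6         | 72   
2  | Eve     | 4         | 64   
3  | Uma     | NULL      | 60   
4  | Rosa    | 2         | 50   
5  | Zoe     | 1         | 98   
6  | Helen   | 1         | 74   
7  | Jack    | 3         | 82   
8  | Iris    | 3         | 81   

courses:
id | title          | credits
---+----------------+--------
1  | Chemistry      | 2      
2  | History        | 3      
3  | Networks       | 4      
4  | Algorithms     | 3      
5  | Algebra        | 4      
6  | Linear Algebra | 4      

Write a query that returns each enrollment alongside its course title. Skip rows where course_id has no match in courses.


INNER JOIN keeps only enrollments rows whose course_id matches an id in courses. Walk through each enrollment:
  - enrollment 1 (Leo): course_id=6 -> matches Linear Algebra
  - enrollment 2 (Eve): course_id=4 -> matches Algorithms
  - enrollment 3 (Uma): course_id=NULL, no match -> dropped
  - enrollment 4 (Rosa): course_id=2 -> matches History
  - enrollment 5 (Zoe): course_id=1 -> matches Chemistry
  - enrollment 6 (Helen): course_id=1 -> matches Chemistry
  - enrollment 7 (Jack): course_id=3 -> matches Networks
  - enrollment 8 (Iris): course_id=3 -> matches Networks
So 1 of 8 rows is dropped.

SQL:
SELECT a.student, b.title AS course
FROM enrollments a
INNER JOIN courses b ON a.course_id = b.id

Result:
student | course        
--------+---------------
Leo     | Linear Algebra
Eve     | Algorithms    
Rosa    | History       
Zoe     | Chemistry     
Helen   | Chemistry     
Jack    | Networks      
Iris    | Networks      


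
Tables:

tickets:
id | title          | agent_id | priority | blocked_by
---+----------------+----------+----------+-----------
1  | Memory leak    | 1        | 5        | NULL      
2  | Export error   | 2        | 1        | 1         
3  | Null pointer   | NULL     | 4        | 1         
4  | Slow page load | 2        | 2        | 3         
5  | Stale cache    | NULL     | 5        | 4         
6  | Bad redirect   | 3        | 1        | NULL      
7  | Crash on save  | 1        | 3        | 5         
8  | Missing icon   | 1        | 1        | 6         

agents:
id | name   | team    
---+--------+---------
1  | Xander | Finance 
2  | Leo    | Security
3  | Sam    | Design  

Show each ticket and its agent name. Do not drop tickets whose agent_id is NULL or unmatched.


LEFT JOIN keeps every row from tickets (the left table); where agent_id has no match in agents, the agent columns become NULL. Walk through each ticket:
  - ticket 1 (Memory leak): agent_id=1 -> matches Xander
  - ticket 2 (Export error): agent_id=2 -> matches Leo
  - ticket 3 (Null pointer): agent_id=NULL, no match -> kept with NULL
  - ticket 4 (Slow page load): agent_id=2 -> matches Leo
  - ticket 5 (Stale cache): agent_id=NULL, no match -> kept with NULL
  - ticket 6 (Bad redirect): agent_id=3 -> matches Sam
  - ticket 7 (Crash on save): agent_id=1 -> matches Xander
  - ticket 8 (Missing icon): agent_id=1 -> matches Xander
All 8 rows appear; 2 have NULL agent.

SQL:
SELECT a.title, b.name AS agent
FROM tickets a
LEFT JOIN agents b ON a.agent_id = b.id

Result:
title          | agent 
---------------+-------
Memory leak    | Xander
Export error   | Leo   
Null pointer   | NULL  
Slow page load | Leo   
Stale cache    | NULL  
Bad redirect   | Sam   
Crash on save  | Xander
Missing icon   | Xander


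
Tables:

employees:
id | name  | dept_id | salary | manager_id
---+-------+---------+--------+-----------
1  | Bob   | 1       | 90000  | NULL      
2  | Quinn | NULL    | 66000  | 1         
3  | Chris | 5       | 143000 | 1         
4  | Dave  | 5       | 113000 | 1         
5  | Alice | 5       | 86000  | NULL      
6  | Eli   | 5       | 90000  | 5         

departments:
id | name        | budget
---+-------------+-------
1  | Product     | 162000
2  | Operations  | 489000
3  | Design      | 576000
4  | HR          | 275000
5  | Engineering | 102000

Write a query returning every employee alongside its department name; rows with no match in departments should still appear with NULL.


LEFT JOIN keeps every row from employees (the left table); where dept_id has no match in departments, the department columns become NULL. Walk through each employee:
  - employee 1 (Bob): dept_id=1 -> matches Product
  - employee 2 (Quinn): dept_id=NULL, no match -> kept with NULL
  - employee 3 (Chris): dept_id=5 -> matches Engineering
  - employee 4 (Dave): dept_id=5 -> matches Engineering
  - employee 5 (Alice): dept_id=5 -> matches Engineering
  - employee 6 (Eli): dept_id=5 -> matches Engineering
All 6 rows appear; 1 has NULL department.

SQL:
SELECT a.name, b.name AS department
FROM employees a
LEFT JOIN departments b ON a.dept_id = b.id

Result:
name  | department 
------+------------
Bob   | Product    
Quinn | NULL       
Chris | Engineering
Dave  | Engineering
Alice | Engineering
Eli   | Engineering


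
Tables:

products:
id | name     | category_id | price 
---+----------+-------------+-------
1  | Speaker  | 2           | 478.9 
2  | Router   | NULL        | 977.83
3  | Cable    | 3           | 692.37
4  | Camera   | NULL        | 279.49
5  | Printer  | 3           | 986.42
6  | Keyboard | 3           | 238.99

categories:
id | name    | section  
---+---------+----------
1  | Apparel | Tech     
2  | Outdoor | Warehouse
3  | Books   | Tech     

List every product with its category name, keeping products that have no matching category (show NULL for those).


LEFT JOIN keeps every row from products (the left table); where category_id has no match in categories, the category columns become NULL. Walk through each product:
  - product 1 (Speaker): category_id=2 -> matches Outdoor
  - product 2 (Router): category_id=NULL, no match -> kept with NULL
  - product 3 (Cable): category_id=3 -> matches Books
  - product 4 (Camera): category_id=NULL, no match -> kept with NULL
  - product 5 (Printer): category_id=3 -> matches Books
  - product 6 (Keyboard): category_id=3 -> matches Books
All 6 rows appear; 2 have NULL category.

SQL:
SELECT a.name, b.name AS category
FROM products a
LEFT JOIN categories b ON a.category_id = b.id

Result:
name     | category
---------+---------
Speaker  | Outdoor 
Router   | NULL    
Cable    | Books   
Camera   | NULL    
Printer  | Books   
Keyboard | Books   


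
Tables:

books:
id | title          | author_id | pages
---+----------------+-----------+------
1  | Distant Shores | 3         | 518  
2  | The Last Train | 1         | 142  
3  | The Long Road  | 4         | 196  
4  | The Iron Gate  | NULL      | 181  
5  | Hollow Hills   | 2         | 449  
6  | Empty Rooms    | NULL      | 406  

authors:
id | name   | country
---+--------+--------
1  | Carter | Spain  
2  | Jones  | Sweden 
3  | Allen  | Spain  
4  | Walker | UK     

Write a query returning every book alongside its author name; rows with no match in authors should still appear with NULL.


LEFT JOIN keeps every row from books (the left table); where author_id has no match in authors, the author columns become NULL. Walk through each book:
  - book 1 (Distant Shores): author_id=3 -> matches Allen
  - book 2 (The Last Train): author_id=1 -> matches Carter
  - book 3 (The Long Road): author_id=4 -> matches Walker
  - book 4 (The Iron Gate): author_id=NULL, no match -> kept with NULL
  - book 5 (Hollow Hills): author_id=2 -> matches Jones
  - book 6 (Empty Rooms): author_id=NULL, no match -> kept with NULL
All 6 rows appear; 2 have NULL author.

SQL:
SELECT a.title, b.name AS author
FROM books a
LEFT JOIN authors b ON a.author_id = b.id

Result:
title          | author
---------------+-------
Distant Shores | Allen 
The Last Train | Carter
The Long Road  | Walker
The Iron Gate  | NULL  
Hollow Hills   | Jones 
Empty Rooms    | NULL  


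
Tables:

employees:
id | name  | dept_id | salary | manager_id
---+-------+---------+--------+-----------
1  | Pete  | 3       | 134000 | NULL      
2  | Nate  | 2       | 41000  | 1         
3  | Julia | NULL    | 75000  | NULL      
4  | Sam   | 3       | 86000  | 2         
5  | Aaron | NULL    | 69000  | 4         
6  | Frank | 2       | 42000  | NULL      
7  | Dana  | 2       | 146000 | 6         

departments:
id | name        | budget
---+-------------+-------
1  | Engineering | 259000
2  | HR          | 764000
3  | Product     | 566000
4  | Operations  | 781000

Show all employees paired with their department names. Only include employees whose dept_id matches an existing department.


INNER JOIN keeps only employees rows whose dept_id matches an id in departments. Walk through each employee:
  - employee 1 (Pete): dept_id=3 -> matches Product
  - employee 2 (Nate): dept_id=2 -> matches HR
  - employee 3 (Julia): dept_id=NULL, no match -> dropped
  - employee 4 (Sam): dept_id=3 -> matches Product
  - employee 5 (Aaron): dept_id=NULL, no match -> dropped
  - employee 6 (Frank): dept_id=2 -> matches HR
  - employee 7 (Dana): dept_id=2 -> matches HR
So 2 of 7 rows are dropped.

SQL:
SELECT a.name, b.name AS department
FROM employees a
INNER JOIN departments b ON a.dept_id = b.id

Result:
name  | department
------+-----------
Pete  | Product   
Nate  | HR        
Sam   | Product   
Frank | HR        
Dana  | HR        


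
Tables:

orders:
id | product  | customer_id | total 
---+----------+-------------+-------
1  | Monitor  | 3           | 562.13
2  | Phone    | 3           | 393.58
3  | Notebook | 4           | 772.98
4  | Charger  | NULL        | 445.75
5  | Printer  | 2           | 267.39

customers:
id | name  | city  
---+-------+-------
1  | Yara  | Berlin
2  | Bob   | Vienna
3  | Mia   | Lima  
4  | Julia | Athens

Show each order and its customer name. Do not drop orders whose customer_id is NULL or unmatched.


LEFT JOIN keeps every row from orders (the left table); where customer_id has no match in customers, the customer columns become NULL. Walk through each order:
  - order 1 (Monitor): customer_id=3 -> matches Mia
  - order 2 (Phone): customer_id=3 -> matches Mia
  - order 3 (Notebook): customer_id=4 -> matches Julia
  - order 4 (Charger): customer_id=NULL, no match -> kept with NULL
  - order 5 (Printer): customer_id=2 -> matches Bob
All 5 rows appear; 1 has NULL customer.

SQL:
SELECT a.product, b.name AS customer
FROM orders a
LEFT JOIN customers b ON a.customer_id = b.id

Result:
product  | customer
---------+---------
Monitor  | Mia     
Phone    | Mia     
Notebook | Julia   
Charger  | NULL    
Printer  | Bob     


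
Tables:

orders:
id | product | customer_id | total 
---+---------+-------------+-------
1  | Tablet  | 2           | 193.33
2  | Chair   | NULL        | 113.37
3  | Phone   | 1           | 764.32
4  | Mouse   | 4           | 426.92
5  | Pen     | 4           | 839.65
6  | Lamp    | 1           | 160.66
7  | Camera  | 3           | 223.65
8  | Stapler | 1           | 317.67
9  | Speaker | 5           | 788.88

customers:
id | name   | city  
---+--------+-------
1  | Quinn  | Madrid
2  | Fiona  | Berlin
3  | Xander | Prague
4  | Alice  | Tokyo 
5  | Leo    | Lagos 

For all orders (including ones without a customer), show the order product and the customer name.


LEFT JOIN keeps every row from orders (the left table); where customer_id has no match in customers, the customer columns become NULL. Walk through each order:
  - order 1 (Tablet): customer_id=2 -> matches Fiona
  - order 2 (Chair): customer_id=NULL, no match -> kept with NULL
  - order 3 (Phone): customer_id=1 -> matches Quinn
  - order 4 (Mouse): customer_id=4 -> matches Alice
  - order 5 (Pen): customer_id=4 -> matches Alice
  - order 6 (Lamp): customer_id=1 -> matches Quinn
  - order 7 (Camera): customer_id=3 -> matches Xander
  - order 8 (Stapler): customer_id=1 -> matches Quinn
  - order 9 (Speaker): customer_id=5 -> matches Leo
All 9 rows appear; 1 has NULL customer.

SQL:
SELECT a.product, b.name AS customer
FROM orders a
LEFT JOIN customers b ON a.customer_id = b.id

Result:
product | customer
--------+---------
Tablet  | Fiona   
Chair   | NULL    
Phone   | Quinn   
Mouse   | Alice   
Pen     | Alice   
Lamp    | Quinn   
Camera  | Xander  
Stapler | Quinn   
Speaker | Leo     


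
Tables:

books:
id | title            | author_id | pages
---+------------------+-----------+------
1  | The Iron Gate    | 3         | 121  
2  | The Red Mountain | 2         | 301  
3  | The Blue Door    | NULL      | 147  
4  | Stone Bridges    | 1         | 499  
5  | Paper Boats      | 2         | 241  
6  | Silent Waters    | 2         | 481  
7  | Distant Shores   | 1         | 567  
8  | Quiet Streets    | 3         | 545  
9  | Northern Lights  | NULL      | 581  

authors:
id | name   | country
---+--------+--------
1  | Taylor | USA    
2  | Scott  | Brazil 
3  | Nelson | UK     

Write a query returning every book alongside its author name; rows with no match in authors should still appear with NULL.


LEFT JOIN keeps every row from books (the left table); where author_id has no match in authors, the author columns become NULL. Walk through each book:
  - book 1 (The Iron Gate): author_id=3 -> matches Nelson
  - book 2 (The Red Mountain): author_id=2 -> matches Scott
  - book 3 (The Blue Door): author_id=NULL, no match -> kept with NULL
  - book 4 (Stone Bridges): author_id=1 -> matches Taylor
  - book 5 (Paper Boats): author_id=2 -> matches Scott
  - book 6 (Silent Waters): author_id=2 -> matches Scott
  - book 7 (Distant Shores): author_id=1 -> matches Taylor
  - book 8 (Quiet Streets): author_id=3 -> matches Nelson
  - book 9 (Northern Lights): author_id=NULL, no match -> kept with NULL
All 9 rows appear; 2 have NULL author.

SQL:
SELECT a.title, b.name AS author
FROM books a
LEFT JOIN authors b ON a.author_id = b.id

Result:
title            | author
-----------------+-------
The Iron Gate    | Nelson
The Red Mountain | Scott 
The Blue Door    | NULL  
Stone Bridges    | Taylor
Paper Boats      | Scott 
Silent Waters    | Scott 
Distant Shores   | Taylor
Quiet Streets    | Nelson
Northern Lights  | NULL  


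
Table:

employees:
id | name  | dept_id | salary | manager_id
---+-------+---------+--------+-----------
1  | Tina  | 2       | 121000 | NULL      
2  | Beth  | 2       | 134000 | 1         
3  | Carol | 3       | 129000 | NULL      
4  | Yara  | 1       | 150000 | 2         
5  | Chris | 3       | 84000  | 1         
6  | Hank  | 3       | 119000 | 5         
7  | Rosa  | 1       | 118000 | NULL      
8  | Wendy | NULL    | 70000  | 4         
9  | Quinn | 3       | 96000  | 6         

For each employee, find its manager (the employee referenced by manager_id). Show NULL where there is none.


This is a self-join: employees is joined to a second copy of itself, matching each row's manager_id to another row's id. Use LEFT JOIN so rows with manager_id=NULL are kept.
  - employee 1 (Tina): manager_id=NULL -> NULL
  - employee 2 (Beth): manager_id=1 -> Tina
  - employee 3 (Carol): manager_id=NULL -> NULL
  - employee 4 (Yara): manager_id=2 -> Beth
  - employee 5 (Chris): manager_id=1 -> Tina
  - employee 6 (Hank): manager_id=5 -> Chris
  - employee 7 (Rosa): manager_id=NULL -> NULL
  - employee 8 (Wendy): manager_id=4 -> Yara
  - employee 9 (Quinn): manager_id=6 -> Hank

SQL:
SELECT a.name AS item, b.name AS manager
FROM employees a
LEFT JOIN employees b ON a.manager_id = b.id

Result:
item  | manager
------+--------
Tina  | NULL   
Beth  | Tina   
Carol | NULL   
Yara  | Beth   
Chris | Tina   
Hank  | Chris  
Rosa  | NULL   
Wendy | Yara   
Quinn | Hank   


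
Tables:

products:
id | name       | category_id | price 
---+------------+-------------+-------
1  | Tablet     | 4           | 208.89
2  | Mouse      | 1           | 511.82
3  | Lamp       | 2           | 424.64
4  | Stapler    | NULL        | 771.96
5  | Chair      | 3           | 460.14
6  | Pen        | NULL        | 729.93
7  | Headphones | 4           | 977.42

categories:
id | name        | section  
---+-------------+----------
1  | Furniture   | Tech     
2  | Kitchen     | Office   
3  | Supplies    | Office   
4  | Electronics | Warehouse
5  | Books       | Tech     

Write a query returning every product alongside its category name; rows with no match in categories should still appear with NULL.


LEFT JOIN keeps every row from products (the left table); where category_id has no match in categories, the category columns become NULL. Walk through each product:
  - product 1 (Tablet): category_id=4 -> matches Electronics
  - product 2 (Mouse): category_id=1 -> matches Furniture
  - product 3 (Lamp): category_id=2 -> matches Kitchen
  - product 4 (Stapler): category_id=NULL, no match -> kept with NULL
  - product 5 (Chair): category_id=3 -> matches Supplies
  - product 6 (Pen): category_id=NULL, no match -> kept with NULL
  - product 7 (Headphones): category_id=4 -> matches Electronics
All 7 rows appear; 2 have NULL category.

SQL:
SELECT a.name, b.name AS category
FROM products a
LEFT JOIN categories b ON a.category_id = b.id

Result:
name       | category   
-----------+------------
Tablet     | Electronics
Mouse      | Furniture  
Lamp       | Kitchen    
Stapler    | NULL       
Chair      | Supplies   
Pen        | NULL       
Headphones | Electronics


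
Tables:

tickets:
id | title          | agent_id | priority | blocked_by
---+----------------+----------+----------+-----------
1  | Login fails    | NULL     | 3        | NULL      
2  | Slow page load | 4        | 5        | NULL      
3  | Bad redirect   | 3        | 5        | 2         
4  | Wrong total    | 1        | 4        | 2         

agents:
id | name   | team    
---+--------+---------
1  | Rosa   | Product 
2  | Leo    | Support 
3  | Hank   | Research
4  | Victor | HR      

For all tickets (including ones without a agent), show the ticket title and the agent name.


LEFT JOIN keeps every row from tickets (the left table); where agent_id has no match in agents, the agent columns become NULL. Walk through each ticket:
  - ticket 1 (Login fails): agent_id=NULL, no match -> kept with NULL
  - ticket 2 (Slow page load): agent_id=4 -> matches Victor
  - ticket 3 (Bad redirect): agent_id=3 -> matches Hank
  - ticket 4 (Wrong total): agent_id=1 -> matches Rosa
All 4 rows appear; 1 has NULL agent.

SQL:
SELECT a.title, b.name AS agent
FROM tickets a
LEFT JOIN agents b ON a.agent_id = b.id

Result:
title          | agent 
---------------+-------
Login fails    | NULL  
Slow page load | Victor
Bad redirect   | Hank  
Wrong total    | Rosa  


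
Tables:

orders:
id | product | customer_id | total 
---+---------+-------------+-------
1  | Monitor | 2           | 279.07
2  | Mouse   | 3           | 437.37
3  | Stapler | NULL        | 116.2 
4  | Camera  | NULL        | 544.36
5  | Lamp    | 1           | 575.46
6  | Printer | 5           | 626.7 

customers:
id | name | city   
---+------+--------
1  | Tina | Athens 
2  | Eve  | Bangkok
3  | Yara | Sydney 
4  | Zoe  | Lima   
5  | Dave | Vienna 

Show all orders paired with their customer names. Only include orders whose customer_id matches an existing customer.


INNER JOIN keeps only orders rows whose customer_id matches an id in customers. Walk through each order:
  - order 1 (Monitor): customer_id=2 -> matches Eve
  - order 2 (Mouse): customer_id=3 -> matches Yara
  - order 3 (Stapler): customer_id=NULL, no match -> dropped
  - order 4 (Camera): customer_id=NULL, no match -> dropped
  - order 5 (Lamp): customer_id=1 -> matches Tina
  - order 6 (Printer): customer_id=5 -> matches Dave
So 2 of 6 rows are dropped.

SQL:
SELECT a.product, b.name AS customer
FROM orders a
INNER JOIN customers b ON a.customer_id = b.id

Result:
product | customer
--------+---------
Monitor | Eve     
Mouse   | Yara    
Lamp    | Tina    
Printer | Dave    


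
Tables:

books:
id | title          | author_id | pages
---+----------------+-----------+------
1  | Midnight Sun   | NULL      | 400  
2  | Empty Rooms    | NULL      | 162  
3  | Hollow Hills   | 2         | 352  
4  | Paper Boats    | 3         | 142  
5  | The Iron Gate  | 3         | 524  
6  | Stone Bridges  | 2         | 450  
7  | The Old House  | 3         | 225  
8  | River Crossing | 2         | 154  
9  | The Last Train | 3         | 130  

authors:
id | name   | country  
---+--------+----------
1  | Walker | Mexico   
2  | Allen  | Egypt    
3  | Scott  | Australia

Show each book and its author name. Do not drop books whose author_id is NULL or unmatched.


LEFT JOIN keeps every row from books (the left table); where author_id has no match in authors, the author columns become NULL. Walk through each book:
  - book 1 (Midnight Sun): author_id=NULL, no match -> kept with NULL
  - book 2 (Empty Rooms): author_id=NULL, no match -> kept with NULL
  - book 3 (Hollow Hills): author_id=2 -> matches Allen
  - book 4 (Paper Boats): author_id=3 -> matches Scott
  - book 5 (The Iron Gate): author_id=3 -> matches Scott
  - book 6 (Stone Bridges): author_id=2 -> matches Allen
  - book 7 (The Old House): author_id=3 -> matches Scott
  - book 8 (River Crossing): author_id=2 -> matches Allen
  - book 9 (The Last Train): author_id=3 -> matches Scott
All 9 rows appear; 2 have NULL author.

SQL:
SELECT a.title, b.name AS author
FROM books a
LEFT JOIN authors b ON a.author_id = b.id

Result:
title          | author
---------------+-------
Midnight Sun   | NULL  
Empty Rooms    | NULL  
Hollow Hills   | Allen 
Paper Boats    | Scott 
The Iron Gate  | Scott 
Stone Bridges  | Allen 
The Old House  | Scott 
River Crossing | Allen 
The Last Train | Scott 


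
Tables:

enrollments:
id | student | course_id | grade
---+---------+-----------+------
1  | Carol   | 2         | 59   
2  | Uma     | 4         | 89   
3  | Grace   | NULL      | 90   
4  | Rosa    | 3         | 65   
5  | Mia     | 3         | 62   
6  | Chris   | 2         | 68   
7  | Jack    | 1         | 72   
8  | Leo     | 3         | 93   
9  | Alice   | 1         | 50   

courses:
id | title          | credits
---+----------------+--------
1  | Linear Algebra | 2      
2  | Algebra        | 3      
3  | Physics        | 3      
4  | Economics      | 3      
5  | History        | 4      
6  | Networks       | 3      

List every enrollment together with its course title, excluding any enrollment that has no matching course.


INNER JOIN keeps only enrollments rows whose course_id matches an id in courses. Walk through each enrollment:
  - enrollment 1 (Carol): course_id=2 -> matches Algebra
  - enrollment 2 (Uma): course_id=4 -> matches Economics
  - enrollment 3 (Grace): course_id=NULL, no match -> dropped
  - enrollment 4 (Rosa): course_id=3 -> matches Physics
  - enrollment 5 (Mia): course_id=3 -> matches Physics
  - enrollment 6 (Chris): course_id=2 -> matches Algebra
  - enrollment 7 (Jack): course_id=1 -> matches Linear Algebra
  - enrollment 8 (Leo): course_id=3 -> matches Physics
  - enrollment 9 (Alice): course_id=1 -> matches Linear Algebra
So 1 of 9 rows is dropped.

SQL:
SELECT a.student, b.title AS course
FROM enrollments a
INNER JOIN courses b ON a.course_id = b.id

Result:
student | course        
--------+---------------
Carol   | Algebra       
Uma     | Economics     
Rosa    | Physics       
Mia     | Physics       
Chris   | Algebra       
Jack    | Linear Algebra
Leo     | Physics       
Alice   | Linear Algebra


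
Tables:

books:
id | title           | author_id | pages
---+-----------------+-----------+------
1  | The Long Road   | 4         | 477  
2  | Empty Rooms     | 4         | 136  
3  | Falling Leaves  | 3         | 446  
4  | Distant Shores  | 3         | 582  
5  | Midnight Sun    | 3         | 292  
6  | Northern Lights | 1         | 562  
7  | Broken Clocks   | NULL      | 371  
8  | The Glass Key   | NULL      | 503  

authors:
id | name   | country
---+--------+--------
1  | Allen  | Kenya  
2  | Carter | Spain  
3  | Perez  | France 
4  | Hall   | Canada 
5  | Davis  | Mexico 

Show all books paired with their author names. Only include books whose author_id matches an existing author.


INNER JOIN keeps only books rows whose author_id matches an id in authors. Walk through each book:
  - book 1 (The Long Road): author_id=4 -> matches Hall
  - book 2 (Empty Rooms): author_id=4 -> matches Hall
  - book 3 (Falling Leaves): author_id=3 -> matches Perez
  - book 4 (Distant Shores): author_id=3 -> matches Perez
  - book 5 (Midnight Sun): author_id=3 -> matches Perez
  - book 6 (Northern Lights): author_id=1 -> matches Allen
  - book 7 (Broken Clocks): author_id=NULL, no match -> dropped
  - book 8 (The Glass Key): author_id=NULL, no match -> dropped
So 2 of 8 rows are dropped.

SQL:
SELECT a.title, b.name AS author
FROM books a
INNER JOIN authors b ON a.author_id = b.id

Result:
title           | author
----------------+-------
The Long Road   | Hall  
Empty Rooms     | Hall  
Falling Leaves  | Perez 
Distant Shores  | Perez 
Midnight Sun    | Perez 
Northern Lights | Allen 


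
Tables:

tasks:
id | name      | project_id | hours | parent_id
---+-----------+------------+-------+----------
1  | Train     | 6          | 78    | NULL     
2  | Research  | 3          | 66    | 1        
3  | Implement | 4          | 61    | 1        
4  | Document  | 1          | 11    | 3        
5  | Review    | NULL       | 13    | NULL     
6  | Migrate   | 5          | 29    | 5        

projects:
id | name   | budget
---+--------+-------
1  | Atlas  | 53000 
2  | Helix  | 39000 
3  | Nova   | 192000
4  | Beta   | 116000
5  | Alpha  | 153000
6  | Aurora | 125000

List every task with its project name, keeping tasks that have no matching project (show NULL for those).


LEFT JOIN keeps every row from tasks (the left table); where project_id has no match in projects, the project columns become NULL. Walk through each task:
  - task 1 (Train): project_id=6 -> matches Aurora
  - task 2 (Research): project_id=3 -> matches Nova
  - task 3 (Implement): project_id=4 -> matches Beta
  - task 4 (Document): project_id=1 -> matches Atlas
  - task 5 (Review): project_id=NULL, no match -> kept with NULL
  - task 6 (Migrate): project_id=5 -> matches Alpha
All 6 rows appear; 1 has NULL project.

SQL:
SELECT a.name, b.name AS project
FROM tasks a
LEFT JOIN projects b ON a.project_id = b.id

Result:
name      | project
----------+--------
Train     | Aurora 
Research  | Nova   
Implement | Beta   
Document  | Atlas  
Review    | NULL   
Migrate   | Alpha  


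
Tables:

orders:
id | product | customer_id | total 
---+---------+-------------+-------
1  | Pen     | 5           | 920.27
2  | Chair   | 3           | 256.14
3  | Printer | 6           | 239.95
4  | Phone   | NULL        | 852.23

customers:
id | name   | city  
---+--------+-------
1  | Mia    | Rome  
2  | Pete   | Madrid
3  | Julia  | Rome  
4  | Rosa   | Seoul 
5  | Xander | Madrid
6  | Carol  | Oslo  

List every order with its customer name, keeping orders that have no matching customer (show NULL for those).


LEFT JOIN keeps every row from orders (the left table); where customer_id has no match in customers, the customer columns become NULL. Walk through each order:
  - order 1 (Pen): customer_id=5 -> matches Xander
  - order 2 (Chair): customer_id=3 -> matches Julia
  - order 3 (Printer): customer_id=6 -> matches Carol
  - order 4 (Phone): customer_id=NULL, no match -> kept with NULL
All 4 rows appear; 1 has NULL customer.

SQL:
SELECT a.product, b.name AS customer
FROM orders a
LEFT JOIN customers b ON a.customer_id = b.id

Result:
product | customer
--------+---------
Pen     | Xander  
Chair   | Julia   
Printer | Carol   
Phone   | NULL    


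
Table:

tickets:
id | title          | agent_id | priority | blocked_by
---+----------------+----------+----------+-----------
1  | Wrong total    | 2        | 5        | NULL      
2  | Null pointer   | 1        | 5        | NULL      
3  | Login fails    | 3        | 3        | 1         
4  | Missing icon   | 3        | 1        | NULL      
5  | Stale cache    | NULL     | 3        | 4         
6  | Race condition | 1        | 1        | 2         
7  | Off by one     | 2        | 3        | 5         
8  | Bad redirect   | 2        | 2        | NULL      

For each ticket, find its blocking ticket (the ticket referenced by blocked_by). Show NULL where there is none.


This is a self-join: tickets is joined to a second copy of itself, matching each row's blocked_by to another row's id. Use LEFT JOIN so rows with blocked_by=NULL are kept.
  - ticket 1 (Wrong total): blocked_by=NULL -> NULL
  - ticket 2 (Null pointer): blocked_by=NULL -> NULL
  - ticket 3 (Login fails): blocked_by=1 -> Wrong total
  - ticket 4 (Missing icon): blocked_by=NULL -> NULL
  - ticket 5 (Stale cache): blocked_by=4 -> Missing icon
  - ticket 6 (Race condition): blocked_by=2 -> Null pointer
  - ticket 7 (Off by one): blocked_by=5 -> Stale cache
  - ticket 8 (Bad redirect): blocked_by=NULL -> NULL

SQL:
SELECT a.title AS item, b.title AS blocked_by
FROM tickets a
LEFT JOIN tickets b ON a.blocked_by = b.id

Result:
item           | blocked_by  
---------------+-------------
Wrong total    | NULL        
Null pointer   | NULL        
Login fails    | Wrong total 
Missing icon   | NULL        
Stale cache    | Missing icon
Race condition | Null pointer
Off by one     | Stale cache 
Bad redirect   | NULL        
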